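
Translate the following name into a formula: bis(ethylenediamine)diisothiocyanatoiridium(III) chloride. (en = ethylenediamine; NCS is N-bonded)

[Ir(en)2(NCS)2]Cl

Ligands: 2 ethylenediamine (en, neutral), 2 isothiocyanato (NCS, -1). Ligand charge sum = -2.
Charge balance with chloride (-1) requires 1 complex ion per 1 chloride.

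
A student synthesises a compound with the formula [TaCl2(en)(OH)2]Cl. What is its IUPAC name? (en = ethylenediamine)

dichloro(ethylenediamine)dihydroxotantalum(V) chloride

The 1 chloride counter-ion carries a total charge of -1, so each complex ion is 1+.
Ligand charges: 1×ethylenediamine (neutral), 2×hydroxo (-1 each), 2×chloro (-1 each); total -4. So Ta + (-4) = 1+, giving Ta = +5.
Ligands are named alphabetically: chloro before ethylenediamine before hydroxo.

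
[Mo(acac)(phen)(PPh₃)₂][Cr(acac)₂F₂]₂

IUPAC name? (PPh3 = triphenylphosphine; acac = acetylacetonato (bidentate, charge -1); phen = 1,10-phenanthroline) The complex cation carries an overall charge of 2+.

(acetylacetonato)(1,10-phenanthroline)bis(triphenylphosphine)molybdenum(III) bis(acetylacetonato)difluorochromate(III)

The complex cation is given as 2+; its ligand charges sum to -1, so Mo = +3.
With 2 anions per cation, each anion must be 2/2 = 1−.
Anion: ligand charges sum to -4; for the ion to be 1−, Cr = +3.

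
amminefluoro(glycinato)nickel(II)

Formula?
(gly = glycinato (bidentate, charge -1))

Ligands: 1 glycinato (gly, -1), 1 ammine (NH3, neutral), 1 fluoro (F, -1). Ligand charge sum = -2.
With Ni in oxidation state +2, the complex ion is [Ni...].

[NiF(gly)(NH3)]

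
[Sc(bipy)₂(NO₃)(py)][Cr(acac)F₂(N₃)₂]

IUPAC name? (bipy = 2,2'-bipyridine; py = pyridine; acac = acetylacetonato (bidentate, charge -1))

Both ions are complex: the cation is named first with the plain metal name, the anion second with the -ate form; each ion's ligands are alphabetised independently.
Scandium is always +3 in its complexes; the cation's ligand charges sum to -1, so the complex cation is 2+.
A 1:1 salt means the anion carries the equal and opposite charge, 2−.
Anion: ligand charges sum to -5; for the ion to be 2−, Cr = +3.

bis(2,2'-bipyridine)nitrato(pyridine)scandium(III) (acetylacetonato)diazidodifluorochromate(III)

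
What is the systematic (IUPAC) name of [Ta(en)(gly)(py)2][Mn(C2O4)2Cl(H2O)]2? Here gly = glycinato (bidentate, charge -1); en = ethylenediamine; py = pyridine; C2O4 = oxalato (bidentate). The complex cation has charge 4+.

(ethylenediamine)(glycinato)bis(pyridine)tantalum(V) aquachlorodioxalatomanganate(III)

The complex cation is given as 4+; its ligand charges sum to -1, so Ta = +5.
With 2 anions per cation, each anion must be 4/2 = 2−.
Anion: ligand charges sum to -5; for the ion to be 2−, Mn = +3.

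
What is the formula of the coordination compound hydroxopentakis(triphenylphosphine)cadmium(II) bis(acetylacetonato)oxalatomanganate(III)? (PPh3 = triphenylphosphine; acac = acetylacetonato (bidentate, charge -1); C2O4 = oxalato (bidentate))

[Cd(OH)(PPh3)5][Mn(acac)2(C2O4)]

Cation [Cd…]: ligand charges -1, Cd(II) ⇒ ion charge 1+.
Anion [Mn…]: ligand charges -4, Mn(III) ⇒ ion charge 1−.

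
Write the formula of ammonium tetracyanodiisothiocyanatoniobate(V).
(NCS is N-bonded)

Ligands: 4 cyano (CN, -1), 2 isothiocyanato (NCS, -1). Ligand charge sum = -6.
Charge balance with ammonium (+1) requires 1 complex ion per 1 ammonium.

NH4[Nb(CN)4(NCS)2]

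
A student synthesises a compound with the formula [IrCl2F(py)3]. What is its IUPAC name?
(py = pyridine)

There is no counter-ion, so the complex is neutral overall.
Ligand charges: 2×chloro (-1 each), 3×pyridine (neutral), 1×fluoro (-1 each); total -3. So Ir + (-3) = 0, giving Ir = +3.
Ligands are named alphabetically: chloro before fluoro before pyridine.

dichlorofluorotris(pyridine)iridium(III)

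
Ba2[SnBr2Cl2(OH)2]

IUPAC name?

The 2 barium counter-ions carry a total charge of +4, so each complex ion is 4−.
Ligand charges: 2×bromo (-1 each), 2×hydroxo (-1 each), 2×chloro (-1 each); total -6. So Sn + (-6) = 4−, giving Sn = +2.
Ligands are named alphabetically: bromo before chloro before hydroxo.
The complex ion is anionic, so tin takes the -ate form stannate(II).

barium dibromodichlorodihydroxostannate(II)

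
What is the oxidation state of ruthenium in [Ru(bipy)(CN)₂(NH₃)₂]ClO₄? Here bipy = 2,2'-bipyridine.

1 perchlorate outside the brackets (-1 each) → the complex ion is 1+.
Ligand charges: 2×NH3 neutral; 1×bipy neutral; 2×CN = -2; sum -2.
Ru + (-2) = 1+ ⇒ Ru is +3.

+3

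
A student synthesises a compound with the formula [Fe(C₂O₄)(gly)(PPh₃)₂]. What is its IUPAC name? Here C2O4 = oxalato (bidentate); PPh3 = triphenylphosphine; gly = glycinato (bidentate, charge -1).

There is no counter-ion, so the complex is neutral overall.
Ligand charges: 1×oxalato (-2 each), 2×triphenylphosphine (neutral), 1×glycinato (-1 each); total -3. So Fe + (-3) = 0, giving Fe = +3.
Ligands are named alphabetically: glycinato before oxalato before triphenylphosphine.

(glycinato)oxalatobis(triphenylphosphine)iron(III)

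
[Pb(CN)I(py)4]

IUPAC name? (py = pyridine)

There is no counter-ion, so the complex is neutral overall.
Ligand charges: 1×iodo (-1 each), 4×pyridine (neutral), 1×cyano (-1 each); total -2. So Pb + (-2) = 0, giving Pb = +2.
Ligands are named alphabetically: cyano before iodo before pyridine.

cyanoiodotetrakis(pyridine)lead(II)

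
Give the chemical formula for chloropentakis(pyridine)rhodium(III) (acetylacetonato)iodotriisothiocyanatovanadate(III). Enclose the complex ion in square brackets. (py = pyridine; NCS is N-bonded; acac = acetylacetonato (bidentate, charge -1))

[RhCl(py)5][V(acac)I(NCS)3]

Cation [Rh…]: ligand charges -1, Rh(III) ⇒ ion charge 2+.
Anion [V…]: ligand charges -5, V(III) ⇒ ion charge 2−.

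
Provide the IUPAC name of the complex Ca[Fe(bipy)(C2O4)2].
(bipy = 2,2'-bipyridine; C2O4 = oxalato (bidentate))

calcium (2,2'-bipyridine)dioxalatoferrate(II)

The 1 calcium counter-ion carries a total charge of +2, so each complex ion is 2−.
Ligand charges: 1×2,2'-bipyridine (neutral), 2×oxalato (-2 each); total -4. So Fe + (-4) = 2−, giving Fe = +2.
Ligands are named alphabetically: bipyridine before oxalato.
The complex ion is anionic, so iron takes the -ate form ferrate(II).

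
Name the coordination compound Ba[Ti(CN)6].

The 1 barium counter-ion carries a total charge of +2, so each complex ion is 2−.
Ligand charges: 6×cyano (-1 each); total -6. So Ti + (-6) = 2−, giving Ti = +4.
The complex ion is anionic, so titanium takes the -ate form titanate(IV).

barium hexacyanotitanate(IV)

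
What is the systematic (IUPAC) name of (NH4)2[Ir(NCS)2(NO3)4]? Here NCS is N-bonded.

The 2 ammonium counter-ions carry a total charge of +2, so each complex ion is 2−.
Ligand charges: 2×isothiocyanato (-1 each), 4×nitrato (-1 each); total -6. So Ir + (-6) = 2−, giving Ir = +4.
The complex ion is anionic, so iridium takes the -ate form iridate(IV).

ammonium diisothiocyanatotetranitratoiridate(IV)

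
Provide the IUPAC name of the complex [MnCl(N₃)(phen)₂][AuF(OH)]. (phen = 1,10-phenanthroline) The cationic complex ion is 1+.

azidochlorobis(1,10-phenanthroline)manganese(III) fluorohydroxoaurate(I)

Both ions are complex: the cation is named first with the plain metal name, the anion second with the -ate form; each ion's ligands are alphabetised independently.
The complex cation is given as 1+; its ligand charges sum to -2, so Mn = +3.
A 1:1 salt means the anion carries the equal and opposite charge, 1−.
Anion: ligand charges sum to -2; for the ion to be 1−, Au = +1.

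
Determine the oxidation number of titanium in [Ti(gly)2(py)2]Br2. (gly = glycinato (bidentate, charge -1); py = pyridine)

+4

2 bromide outside the brackets (-1 each) → the complex ion is 2+.
Ligand charges: 2×gly = -2; 2×py neutral; sum -2.
Ti + (-2) = 2+ ⇒ Ti is +4.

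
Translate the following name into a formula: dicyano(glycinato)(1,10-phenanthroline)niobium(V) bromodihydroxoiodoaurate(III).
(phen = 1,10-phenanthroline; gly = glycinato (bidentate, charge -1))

Cation [Nb…]: ligand charges -3, Nb(V) ⇒ ion charge 2+.
Anion [Au…]: ligand charges -4, Au(III) ⇒ ion charge 1−.
One 2+ cation requires 2 of the 1− anion.

[Nb(CN)2(gly)(phen)][AuBrI(OH)2]2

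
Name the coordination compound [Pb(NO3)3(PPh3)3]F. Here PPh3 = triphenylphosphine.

The 1 fluoride counter-ion carries a total charge of -1, so each complex ion is 1+.
Ligand charges: 3×nitrato (-1 each), 3×triphenylphosphine (neutral); total -3. So Pb + (-3) = 1+, giving Pb = +4.
Ligands are named alphabetically: nitrato before triphenylphosphine.

trinitratotris(triphenylphosphine)lead(IV) fluoride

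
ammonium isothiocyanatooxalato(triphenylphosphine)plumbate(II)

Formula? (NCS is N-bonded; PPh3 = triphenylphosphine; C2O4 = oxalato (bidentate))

NH4[Pb(C2O4)(NCS)(PPh3)]

Ligands: 1 isothiocyanato (NCS, -1), 1 triphenylphosphine (PPh3, neutral), 1 oxalato (C2O4, -2). Ligand charge sum = -3.
Charge balance with ammonium (+1) requires 1 complex ion per 1 ammonium.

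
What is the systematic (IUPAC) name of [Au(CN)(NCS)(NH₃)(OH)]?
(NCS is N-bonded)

There is no counter-ion, so the complex is neutral overall.
Ligand charges: 1×isothiocyanato (-1 each), 1×cyano (-1 each), 1×hydroxo (-1 each), 1×ammine (neutral); total -3. So Au + (-3) = 0, giving Au = +3.
Ligands are named alphabetically: ammine before cyano before hydroxo before isothiocyanato.

amminecyanohydroxoisothiocyanatogold(III)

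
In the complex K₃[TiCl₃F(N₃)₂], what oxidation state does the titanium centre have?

3 potassium outside the brackets (+1 each) → the complex ion is 3−.
Ligand charges: 3×Cl = -3; 2×N3 = -2; 1×F = -1; sum -6.
Ti + (-6) = 3− ⇒ Ti is +3.

+3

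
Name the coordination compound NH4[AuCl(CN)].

ammonium chlorocyanoaurate(I)

The 1 ammonium counter-ion carries a total charge of +1, so each complex ion is 1−.
Ligand charges: 1×cyano (-1 each), 1×chloro (-1 each); total -2. So Au + (-2) = 1−, giving Au = +1.
Ligands are named alphabetically: chloro before cyano.
The complex ion is anionic, so gold takes the -ate form aurate(I).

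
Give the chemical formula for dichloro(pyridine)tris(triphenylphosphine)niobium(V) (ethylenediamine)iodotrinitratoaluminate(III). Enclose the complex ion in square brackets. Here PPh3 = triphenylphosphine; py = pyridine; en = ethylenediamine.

[NbCl2(PPh3)3(py)][Al(en)I(NO3)3]3

Cation [Nb…]: ligand charges -2, Nb(V) ⇒ ion charge 3+.
Anion [Al…]: ligand charges -4, Al(III) ⇒ ion charge 1−.
One 3+ cation requires 3 of the 1− anion.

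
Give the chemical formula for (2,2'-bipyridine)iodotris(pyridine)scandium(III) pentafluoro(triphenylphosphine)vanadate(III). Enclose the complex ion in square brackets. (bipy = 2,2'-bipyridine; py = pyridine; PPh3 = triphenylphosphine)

Cation [Sc…]: ligand charges -1, Sc(III) ⇒ ion charge 2+.
Anion [V…]: ligand charges -5, V(III) ⇒ ion charge 2−.
One 2+ cation balances one 2− anion.

[Sc(bipy)I(py)3][VF5(PPh3)]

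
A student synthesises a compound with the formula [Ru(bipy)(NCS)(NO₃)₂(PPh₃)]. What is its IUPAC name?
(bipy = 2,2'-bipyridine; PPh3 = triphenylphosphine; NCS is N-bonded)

(2,2'-bipyridine)isothiocyanatodinitrato(triphenylphosphine)ruthenium(III)

There is no counter-ion, so the complex is neutral overall.
Ligand charges: 1×2,2'-bipyridine (neutral), 1×triphenylphosphine (neutral), 1×isothiocyanato (-1 each), 2×nitrato (-1 each); total -3. So Ru + (-3) = 0, giving Ru = +3.
Ligands are named alphabetically: bipyridine before isothiocyanato before nitrato before triphenylphosphine.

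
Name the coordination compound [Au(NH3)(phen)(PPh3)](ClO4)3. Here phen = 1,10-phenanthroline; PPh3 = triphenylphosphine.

ammine(1,10-phenanthroline)(triphenylphosphine)gold(III) perchlorate

The 3 perchlorate counter-ions carry a total charge of -3, so each complex ion is 3+.
Ligand charges: 1×1,10-phenanthroline (neutral), 1×triphenylphosphine (neutral), 1×ammine (neutral); total 0. So Au + (0) = 3+, giving Au = +3.
Ligands are named alphabetically: ammine before phenanthroline before triphenylphosphine.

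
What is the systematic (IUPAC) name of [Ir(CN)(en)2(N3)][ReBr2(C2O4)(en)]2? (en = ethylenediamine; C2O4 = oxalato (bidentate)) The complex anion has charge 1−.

Both ions are complex: the cation is named first with the plain metal name, the anion second with the -ate form; each ion's ligands are alphabetised independently.
The complex anion is given as 1−; its ligand charges sum to -4, so Re = +3.
With 2 anions per cation, the cation must be 2×1 = 2+.
Cation: ligand charges sum to -2; for the ion to be 2+, Ir = +4.

azidocyanobis(ethylenediamine)iridium(IV) dibromo(ethylenediamine)oxalatorhenate(III)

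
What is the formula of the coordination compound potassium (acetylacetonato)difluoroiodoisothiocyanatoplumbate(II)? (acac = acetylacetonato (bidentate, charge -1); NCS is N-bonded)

Ligands: 1 acetylacetonato (acac, -1), 2 fluoro (F, -1), 1 iodo (I, -1), 1 isothiocyanato (NCS, -1). Ligand charge sum = -5.
With Pb in oxidation state +2, the complex ion is [Pb...]^3−.
Charge balance with potassium (+1) requires 1 complex ion per 3 potassium.

K3[Pb(acac)F2I(NCS)]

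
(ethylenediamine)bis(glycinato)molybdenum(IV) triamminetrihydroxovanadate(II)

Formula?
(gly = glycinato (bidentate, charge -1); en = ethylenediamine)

[Mo(en)(gly)2][V(NH3)3(OH)3]2

Cation [Mo…]: ligand charges -2, Mo(IV) ⇒ ion charge 2+.
Anion [V…]: ligand charges -3, V(II) ⇒ ion charge 1−.
One 2+ cation requires 2 of the 1− anion.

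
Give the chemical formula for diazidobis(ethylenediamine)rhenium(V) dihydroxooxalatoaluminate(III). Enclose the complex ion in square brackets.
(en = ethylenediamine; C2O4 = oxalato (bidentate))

Cation [Re…]: ligand charges -2, Re(V) ⇒ ion charge 3+.
Anion [Al…]: ligand charges -4, Al(III) ⇒ ion charge 1−.
One 3+ cation requires 3 of the 1− anion.

[Re(en)2(N3)2][Al(C2O4)(OH)2]3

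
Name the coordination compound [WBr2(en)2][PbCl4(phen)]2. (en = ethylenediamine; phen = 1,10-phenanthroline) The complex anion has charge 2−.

The complex anion is given as 2−; its ligand charges sum to -4, so Pb = +2.
With 2 anions per cation, the cation must be 2×2 = 4+.
Cation: ligand charges sum to -2; for the ion to be 4+, W = +6.

dibromobis(ethylenediamine)tungsten(VI) tetrachloro(1,10-phenanthroline)plumbate(II)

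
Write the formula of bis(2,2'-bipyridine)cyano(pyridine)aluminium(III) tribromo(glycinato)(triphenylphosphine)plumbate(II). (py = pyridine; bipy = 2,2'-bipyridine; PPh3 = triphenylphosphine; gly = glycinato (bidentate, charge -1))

[Al(bipy)2(CN)(py)][PbBr3(gly)(PPh3)]

Cation [Al…]: ligand charges -1, Al(III) ⇒ ion charge 2+.
Anion [Pb…]: ligand charges -4, Pb(II) ⇒ ion charge 2−.
One 2+ cation balances one 2− anion.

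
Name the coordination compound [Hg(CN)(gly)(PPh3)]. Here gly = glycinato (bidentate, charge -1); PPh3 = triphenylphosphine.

There is no counter-ion, so the complex is neutral overall.
Ligand charges: 1×glycinato (-1 each), 1×cyano (-1 each), 1×triphenylphosphine (neutral); total -2. So Hg + (-2) = 0, giving Hg = +2.
Ligands are named alphabetically: cyano before glycinato before triphenylphosphine.

cyano(glycinato)(triphenylphosphine)mercury(II)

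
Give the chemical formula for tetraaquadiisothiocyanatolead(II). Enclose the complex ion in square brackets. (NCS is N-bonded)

Ligands: 4 aqua (H2O, neutral), 2 isothiocyanato (NCS, -1). Ligand charge sum = -2.
With Pb in oxidation state +2, the complex ion is [Pb...].

[Pb(H2O)4(NCS)2]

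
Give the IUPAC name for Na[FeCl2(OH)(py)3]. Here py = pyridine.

The 1 sodium counter-ion carries a total charge of +1, so each complex ion is 1−.
Ligand charges: 3×pyridine (neutral), 2×chloro (-1 each), 1×hydroxo (-1 each); total -3. So Fe + (-3) = 1−, giving Fe = +2.
Ligands are named alphabetically: chloro before hydroxo before pyridine.
The complex ion is anionic, so iron takes the -ate form ferrate(II).

sodium dichlorohydroxotris(pyridine)ferrate(II)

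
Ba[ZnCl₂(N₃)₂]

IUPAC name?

barium diazidodichlorozincate(II)

The 1 barium counter-ion carries a total charge of +2, so each complex ion is 2−.
Ligand charges: 2×azido (-1 each), 2×chloro (-1 each); total -4. So Zn + (-4) = 2−, giving Zn = +2.
Ligands are named alphabetically: azido before chloro.
The complex ion is anionic, so zinc takes the -ate form zincate(II).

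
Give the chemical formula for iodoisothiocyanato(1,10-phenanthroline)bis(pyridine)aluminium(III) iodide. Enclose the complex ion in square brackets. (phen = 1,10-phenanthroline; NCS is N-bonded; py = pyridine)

Ligands: 1 iodo (I, -1), 1 1,10-phenanthroline (phen, neutral), 1 isothiocyanato (NCS, -1), 2 pyridine (py, neutral). Ligand charge sum = -2.
Charge balance with iodide (-1) requires 1 complex ion per 1 iodide.

[AlI(NCS)(phen)(py)2]I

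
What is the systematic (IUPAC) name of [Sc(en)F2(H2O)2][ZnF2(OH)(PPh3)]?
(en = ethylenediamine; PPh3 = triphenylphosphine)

Both ions are complex: the cation is named first with the plain metal name, the anion second with the -ate form; each ion's ligands are alphabetised independently.
Zinc is always +2 in its complexes; the anion's ligand charges sum to -3, so the complex anion is 1−.
A 1:1 salt means the cation carries the equal and opposite charge, 1+.
Cation: ligand charges sum to -2; for the ion to be 1+, Sc = +3.

diaqua(ethylenediamine)difluoroscandium(III) difluorohydroxo(triphenylphosphine)zincate(II)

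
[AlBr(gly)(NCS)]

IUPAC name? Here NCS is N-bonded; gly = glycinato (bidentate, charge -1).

bromo(glycinato)isothiocyanatoaluminium(III)

There is no counter-ion, so the complex is neutral overall.
Ligand charges: 1×bromo (-1 each), 1×isothiocyanato (-1 each), 1×glycinato (-1 each); total -3. So Al + (-3) = 0, giving Al = +3.
Ligands are named alphabetically: bromo before glycinato before isothiocyanato.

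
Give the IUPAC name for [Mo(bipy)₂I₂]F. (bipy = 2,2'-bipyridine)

The 1 fluoride counter-ion carries a total charge of -1, so each complex ion is 1+.
Ligand charges: 2×iodo (-1 each), 2×2,2'-bipyridine (neutral); total -2. So Mo + (-2) = 1+, giving Mo = +3.
Ligands are named alphabetically: bipyridine before iodo.

bis(2,2'-bipyridine)diiodomolybdenum(III) fluoride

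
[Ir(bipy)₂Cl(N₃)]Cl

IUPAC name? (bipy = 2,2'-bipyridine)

The 1 chloride counter-ion carries a total charge of -1, so each complex ion is 1+.
Ligand charges: 2×2,2'-bipyridine (neutral), 1×chloro (-1 each), 1×azido (-1 each); total -2. So Ir + (-2) = 1+, giving Ir = +3.
Ligands are named alphabetically: azido before bipyridine before chloro.

azidobis(2,2'-bipyridine)chloroiridium(III) chloride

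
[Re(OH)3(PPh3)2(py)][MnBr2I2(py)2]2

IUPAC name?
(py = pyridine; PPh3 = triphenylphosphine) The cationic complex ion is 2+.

trihydroxo(pyridine)bis(triphenylphosphine)rhenium(V) dibromodiiodobis(pyridine)manganate(III)

The complex cation is given as 2+; its ligand charges sum to -3, so Re = +5.
With 2 anions per cation, each anion must be 2/2 = 1−.
Anion: ligand charges sum to -4; for the ion to be 1−, Mn = +3.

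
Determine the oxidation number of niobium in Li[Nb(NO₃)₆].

+5

1 lithium outside the brackets (+1 each) → the complex ion is 1−.
Ligand charges: 6×NO3 = -6; sum -6.
Nb + (-6) = 1− ⇒ Nb is +5.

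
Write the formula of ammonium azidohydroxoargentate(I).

Ligands: 1 azido (N3, -1), 1 hydroxo (OH, -1). Ligand charge sum = -2.
With Ag in oxidation state +1, the complex ion is [Ag...]^1−.
Charge balance with ammonium (+1) requires 1 complex ion per 1 ammonium.

NH4[Ag(N3)(OH)]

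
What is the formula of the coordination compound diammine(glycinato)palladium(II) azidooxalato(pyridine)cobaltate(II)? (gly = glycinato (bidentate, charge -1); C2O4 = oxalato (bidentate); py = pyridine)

Cation [Pd…]: ligand charges -1, Pd(II) ⇒ ion charge 1+.
Anion [Co…]: ligand charges -3, Co(II) ⇒ ion charge 1−.
One 1+ cation balances one 1− anion.

[Pd(gly)(NH3)2][Co(C2O4)(N3)(py)]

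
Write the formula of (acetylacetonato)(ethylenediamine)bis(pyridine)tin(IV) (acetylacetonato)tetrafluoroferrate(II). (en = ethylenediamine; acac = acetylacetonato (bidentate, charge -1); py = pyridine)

Cation [Sn…]: ligand charges -1, Sn(IV) ⇒ ion charge 3+.
Anion [Fe…]: ligand charges -5, Fe(II) ⇒ ion charge 3−.
One 3+ cation balances one 3− anion.

[Sn(acac)(en)(py)2][Fe(acac)F4]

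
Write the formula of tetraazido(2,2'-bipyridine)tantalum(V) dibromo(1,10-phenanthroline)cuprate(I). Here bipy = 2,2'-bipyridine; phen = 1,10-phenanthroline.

[Ta(bipy)(N3)4][CuBr2(phen)]

Cation [Ta…]: ligand charges -4, Ta(V) ⇒ ion charge 1+.
Anion [Cu…]: ligand charges -2, Cu(I) ⇒ ion charge 1−.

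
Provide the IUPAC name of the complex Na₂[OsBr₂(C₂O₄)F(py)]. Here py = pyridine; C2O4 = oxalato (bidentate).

The 2 sodium counter-ions carry a total charge of +2, so each complex ion is 2−.
Ligand charges: 1×fluoro (-1 each), 1×pyridine (neutral), 2×bromo (-1 each), 1×oxalato (-2 each); total -5. So Os + (-5) = 2−, giving Os = +3.
The complex ion is anionic, so osmium takes the -ate form osmate(III).

sodium dibromofluorooxalato(pyridine)osmate(III)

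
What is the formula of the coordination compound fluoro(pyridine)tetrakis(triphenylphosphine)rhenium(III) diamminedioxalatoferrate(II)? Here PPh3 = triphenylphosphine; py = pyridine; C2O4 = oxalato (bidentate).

[ReF(PPh3)4(py)][Fe(C2O4)2(NH3)2]

Cation [Re…]: ligand charges -1, Re(III) ⇒ ion charge 2+.
Anion [Fe…]: ligand charges -4, Fe(II) ⇒ ion charge 2−.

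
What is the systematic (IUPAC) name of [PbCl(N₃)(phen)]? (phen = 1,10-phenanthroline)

There is no counter-ion, so the complex is neutral overall.
Ligand charges: 1×azido (-1 each), 1×chloro (-1 each), 1×1,10-phenanthroline (neutral); total -2. So Pb + (-2) = 0, giving Pb = +2.
Ligands are named alphabetically: azido before chloro before phenanthroline.

azidochloro(1,10-phenanthroline)lead(II)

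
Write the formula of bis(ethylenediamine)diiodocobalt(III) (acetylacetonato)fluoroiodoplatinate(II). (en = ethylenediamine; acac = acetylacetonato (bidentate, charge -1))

[Co(en)2I2][Pt(acac)FI]

Cation [Co…]: ligand charges -2, Co(III) ⇒ ion charge 1+.
Anion [Pt…]: ligand charges -3, Pt(II) ⇒ ion charge 1−.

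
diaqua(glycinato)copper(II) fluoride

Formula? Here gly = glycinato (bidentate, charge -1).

Ligands: 1 glycinato (gly, -1), 2 aqua (H2O, neutral). Ligand charge sum = -1.
With Cu in oxidation state +2, the complex ion is [Cu...]^1+.
Charge balance with fluoride (-1) requires 1 complex ion per 1 fluoride.

[Cu(gly)(H2O)2]F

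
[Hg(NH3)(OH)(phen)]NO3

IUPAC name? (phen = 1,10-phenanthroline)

amminehydroxo(1,10-phenanthroline)mercury(II) nitrate

The 1 nitrate counter-ion carries a total charge of -1, so each complex ion is 1+.
Ligand charges: 1×hydroxo (-1 each), 1×ammine (neutral), 1×1,10-phenanthroline (neutral); total -1. So Hg + (-1) = 1+, giving Hg = +2.
Ligands are named alphabetically: ammine before hydroxo before phenanthroline.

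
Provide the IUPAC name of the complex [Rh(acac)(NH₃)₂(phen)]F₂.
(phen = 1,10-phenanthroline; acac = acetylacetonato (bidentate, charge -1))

The 2 fluoride counter-ions carry a total charge of -2, so each complex ion is 2+.
Ligand charges: 2×ammine (neutral), 1×1,10-phenanthroline (neutral), 1×acetylacetonato (-1 each); total -1. So Rh + (-1) = 2+, giving Rh = +3.
Ligands are named alphabetically: acetylacetonato before ammine before phenanthroline.

(acetylacetonato)diammine(1,10-phenanthroline)rhodium(III) fluoride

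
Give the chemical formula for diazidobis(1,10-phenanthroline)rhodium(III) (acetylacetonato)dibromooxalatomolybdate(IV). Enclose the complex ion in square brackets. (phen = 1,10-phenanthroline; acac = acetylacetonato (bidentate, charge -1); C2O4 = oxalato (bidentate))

Cation [Rh…]: ligand charges -2, Rh(III) ⇒ ion charge 1+.
Anion [Mo…]: ligand charges -5, Mo(IV) ⇒ ion charge 1−.
One 1+ cation balances one 1− anion.

[Rh(N3)2(phen)2][Mo(acac)Br2(C2O4)]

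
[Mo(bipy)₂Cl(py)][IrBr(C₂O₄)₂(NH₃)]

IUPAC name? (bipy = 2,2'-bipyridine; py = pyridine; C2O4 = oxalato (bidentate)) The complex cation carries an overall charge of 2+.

bis(2,2'-bipyridine)chloro(pyridine)molybdenum(III) amminebromodioxalatoiridate(III)

Both ions are complex: the cation is named first with the plain metal name, the anion second with the -ate form; each ion's ligands are alphabetised independently.
The complex cation is given as 2+; its ligand charges sum to -1, so Mo = +3.
A 1:1 salt means the anion carries the equal and opposite charge, 2−.
Anion: ligand charges sum to -5; for the ion to be 2−, Ir = +3.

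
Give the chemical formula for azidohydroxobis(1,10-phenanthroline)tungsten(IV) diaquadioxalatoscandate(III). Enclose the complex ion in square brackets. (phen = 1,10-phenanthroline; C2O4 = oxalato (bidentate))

Cation [W…]: ligand charges -2, W(IV) ⇒ ion charge 2+.
Anion [Sc…]: ligand charges -4, Sc(III) ⇒ ion charge 1−.
One 2+ cation requires 2 of the 1− anion.

[W(N3)(OH)(phen)2][Sc(C2O4)2(H2O)2]2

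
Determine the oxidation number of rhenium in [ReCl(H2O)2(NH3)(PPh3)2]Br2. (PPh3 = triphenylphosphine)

2 bromide outside the brackets (-1 each) → the complex ion is 2+.
Ligand charges: 2×H2O neutral; 1×NH3 neutral; 2×PPh3 neutral; 1×Cl = -1; sum -1.
Re + (-1) = 2+ ⇒ Re is +3.

+3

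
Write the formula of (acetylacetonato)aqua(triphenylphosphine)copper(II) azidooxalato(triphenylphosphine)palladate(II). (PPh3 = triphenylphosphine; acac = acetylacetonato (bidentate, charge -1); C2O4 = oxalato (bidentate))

[Cu(acac)(H2O)(PPh3)][Pd(C2O4)(N3)(PPh3)]

Cation [Cu…]: ligand charges -1, Cu(II) ⇒ ion charge 1+.
Anion [Pd…]: ligand charges -3, Pd(II) ⇒ ion charge 1−.
One 1+ cation balances one 1− anion.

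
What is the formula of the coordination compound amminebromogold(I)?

[AuBr(NH3)]

Ligands: 1 bromo (Br, -1), 1 ammine (NH3, neutral). Ligand charge sum = -1.
With Au in oxidation state +1, the complex ion is [Au...].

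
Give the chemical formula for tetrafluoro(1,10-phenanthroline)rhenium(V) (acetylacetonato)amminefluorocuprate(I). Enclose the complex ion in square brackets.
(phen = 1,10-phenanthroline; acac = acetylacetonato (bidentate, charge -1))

[ReF4(phen)][Cu(acac)F(NH3)]

Cation [Re…]: ligand charges -4, Re(V) ⇒ ion charge 1+.
Anion [Cu…]: ligand charges -2, Cu(I) ⇒ ion charge 1−.
One 1+ cation balances one 1− anion.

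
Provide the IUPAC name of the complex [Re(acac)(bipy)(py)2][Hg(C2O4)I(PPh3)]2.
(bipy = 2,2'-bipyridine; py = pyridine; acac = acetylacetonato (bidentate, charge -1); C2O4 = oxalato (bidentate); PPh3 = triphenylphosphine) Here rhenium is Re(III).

Re is given as +3; the cation's ligand charges sum to -1, so the complex cation is 2+.
With 2 anions per cation, each anion must be 2/2 = 1−.
Anion: ligand charges sum to -3; for the ion to be 1−, Hg = +2.

(acetylacetonato)(2,2'-bipyridine)bis(pyridine)rhenium(III) iodooxalato(triphenylphosphine)mercurate(II)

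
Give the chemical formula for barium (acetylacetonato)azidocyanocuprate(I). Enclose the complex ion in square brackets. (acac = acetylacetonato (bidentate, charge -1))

Ligands: 1 azido (N3, -1), 1 cyano (CN, -1), 1 acetylacetonato (acac, -1). Ligand charge sum = -3.
Charge balance with barium (+2) requires 1 complex ion per 1 barium.

Ba[Cu(acac)(CN)(N3)]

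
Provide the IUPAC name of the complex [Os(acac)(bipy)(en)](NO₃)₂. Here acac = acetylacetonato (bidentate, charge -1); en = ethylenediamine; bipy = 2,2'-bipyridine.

The 2 nitrate counter-ions carry a total charge of -2, so each complex ion is 2+.
Ligand charges: 1×acetylacetonato (-1 each), 1×ethylenediamine (neutral), 1×2,2'-bipyridine (neutral); total -1. So Os + (-1) = 2+, giving Os = +3.
Ligands are named alphabetically: acetylacetonato before bipyridine before ethylenediamine.

(acetylacetonato)(2,2'-bipyridine)(ethylenediamine)osmium(III) nitrate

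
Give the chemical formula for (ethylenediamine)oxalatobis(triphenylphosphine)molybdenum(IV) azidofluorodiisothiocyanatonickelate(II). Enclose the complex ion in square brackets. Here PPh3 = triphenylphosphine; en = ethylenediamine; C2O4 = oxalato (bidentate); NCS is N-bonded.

Cation [Mo…]: ligand charges -2, Mo(IV) ⇒ ion charge 2+.
Anion [Ni…]: ligand charges -4, Ni(II) ⇒ ion charge 2−.
One 2+ cation balances one 2− anion.

[Mo(C2O4)(en)(PPh3)2][NiF(N3)(NCS)2]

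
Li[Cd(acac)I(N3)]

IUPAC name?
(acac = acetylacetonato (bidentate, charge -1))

The 1 lithium counter-ion carries a total charge of +1, so each complex ion is 1−.
Ligand charges: 1×azido (-1 each), 1×iodo (-1 each), 1×acetylacetonato (-1 each); total -3. So Cd + (-3) = 1−, giving Cd = +2.
Ligands are named alphabetically: acetylacetonato before azido before iodo.
The complex ion is anionic, so cadmium takes the -ate form cadmate(II).

lithium (acetylacetonato)azidoiodocadmate(II)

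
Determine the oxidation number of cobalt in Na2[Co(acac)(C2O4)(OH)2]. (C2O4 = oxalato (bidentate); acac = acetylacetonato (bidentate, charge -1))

2 sodium outside the brackets (+1 each) → the complex ion is 2−.
Ligand charges: 1×C2O4 = -2; 2×OH = -2; 1×acac = -1; sum -5.
Co + (-5) = 2− ⇒ Co is +3.

+3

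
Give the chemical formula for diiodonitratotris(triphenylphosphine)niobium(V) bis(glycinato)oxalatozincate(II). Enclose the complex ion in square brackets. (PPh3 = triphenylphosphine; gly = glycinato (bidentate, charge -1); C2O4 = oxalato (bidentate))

Cation [Nb…]: ligand charges -3, Nb(V) ⇒ ion charge 2+.
Anion [Zn…]: ligand charges -4, Zn(II) ⇒ ion charge 2−.

[NbI2(NO3)(PPh3)3][Zn(C2O4)(gly)2]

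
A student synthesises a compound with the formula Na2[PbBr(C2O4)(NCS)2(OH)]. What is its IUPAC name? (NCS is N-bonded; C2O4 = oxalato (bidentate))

sodium bromohydroxodiisothiocyanatooxalatoplumbate(IV)

The 2 sodium counter-ions carry a total charge of +2, so each complex ion is 2−.
Ligand charges: 1×hydroxo (-1 each), 1×bromo (-1 each), 2×isothiocyanato (-1 each), 1×oxalato (-2 each); total -6. So Pb + (-6) = 2−, giving Pb = +4.
Ligands are named alphabetically: bromo before hydroxo before isothiocyanato before oxalato.
The complex ion is anionic, so lead takes the -ate form plumbate(IV).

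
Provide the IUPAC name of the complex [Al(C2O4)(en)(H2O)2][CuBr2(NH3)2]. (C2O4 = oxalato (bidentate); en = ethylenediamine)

Both ions are complex: the cation is named first with the plain metal name, the anion second with the -ate form; each ion's ligands are alphabetised independently.
Aluminium is always +3 in its complexes; the cation's ligand charges sum to -2, so the complex cation is 1+.
A 1:1 salt means the anion carries the equal and opposite charge, 1−.
Anion: ligand charges sum to -2; for the ion to be 1−, Cu = +1.

diaqua(ethylenediamine)oxalatoaluminium(III) diamminedibromocuprate(I)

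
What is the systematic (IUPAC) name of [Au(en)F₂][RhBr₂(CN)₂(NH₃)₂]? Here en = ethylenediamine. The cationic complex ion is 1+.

(ethylenediamine)difluorogold(III) diamminedibromodicyanorhodate(III)

The complex cation is given as 1+; its ligand charges sum to -2, so Au = +3.
A 1:1 salt means the anion carries the equal and opposite charge, 1−.
Anion: ligand charges sum to -4; for the ion to be 1−, Rh = +3.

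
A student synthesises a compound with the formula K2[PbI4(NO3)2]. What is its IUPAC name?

potassium tetraiododinitratoplumbate(IV)

The 2 potassium counter-ions carry a total charge of +2, so each complex ion is 2−.
Ligand charges: 2×nitrato (-1 each), 4×iodo (-1 each); total -6. So Pb + (-6) = 2−, giving Pb = +4.
The complex ion is anionic, so lead takes the -ate form plumbate(IV).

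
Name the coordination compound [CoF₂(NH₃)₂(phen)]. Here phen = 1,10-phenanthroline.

diamminedifluoro(1,10-phenanthroline)cobalt(II)

There is no counter-ion, so the complex is neutral overall.
Ligand charges: 1×1,10-phenanthroline (neutral), 2×ammine (neutral), 2×fluoro (-1 each); total -2. So Co + (-2) = 0, giving Co = +2.
Ligands are named alphabetically: ammine before fluoro before phenanthroline.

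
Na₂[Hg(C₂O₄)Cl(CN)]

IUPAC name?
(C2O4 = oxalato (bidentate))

The 2 sodium counter-ions carry a total charge of +2, so each complex ion is 2−.
Ligand charges: 1×chloro (-1 each), 1×cyano (-1 each), 1×oxalato (-2 each); total -4. So Hg + (-4) = 2−, giving Hg = +2.
Ligands are named alphabetically: chloro before cyano before oxalato.
The complex ion is anionic, so mercury takes the -ate form mercurate(II).

sodium chlorocyanooxalatomercurate(II)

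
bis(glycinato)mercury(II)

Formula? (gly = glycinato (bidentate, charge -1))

[Hg(gly)2]

Ligands: 2 glycinato (gly, -1). Ligand charge sum = -2.
With Hg in oxidation state +2, the complex ion is [Hg...].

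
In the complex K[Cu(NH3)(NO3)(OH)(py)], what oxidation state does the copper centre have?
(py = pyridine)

+1

1 potassium outside the brackets (+1 each) → the complex ion is 1−.
Ligand charges: 1×NH3 neutral; 1×py neutral; 1×OH = -1; 1×NO3 = -1; sum -2.
Cu + (-2) = 1− ⇒ Cu is +1.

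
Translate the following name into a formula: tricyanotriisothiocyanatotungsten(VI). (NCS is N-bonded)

Ligands: 3 isothiocyanato (NCS, -1), 3 cyano (CN, -1). Ligand charge sum = -6.
With W in oxidation state +6, the complex ion is [W...].

[W(CN)3(NCS)3]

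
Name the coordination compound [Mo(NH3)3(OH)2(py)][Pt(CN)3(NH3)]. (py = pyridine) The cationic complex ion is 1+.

triamminedihydroxo(pyridine)molybdenum(III) amminetricyanoplatinate(II)

Both ions are complex: the cation is named first with the plain metal name, the anion second with the -ate form; each ion's ligands are alphabetised independently.
The complex cation is given as 1+; its ligand charges sum to -2, so Mo = +3.
A 1:1 salt means the anion carries the equal and opposite charge, 1−.
Anion: ligand charges sum to -3; for the ion to be 1−, Pt = +2.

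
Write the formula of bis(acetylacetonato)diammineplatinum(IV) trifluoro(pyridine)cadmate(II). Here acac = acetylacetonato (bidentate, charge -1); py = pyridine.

[Pt(acac)2(NH3)2][CdF3(py)]2

Cation [Pt…]: ligand charges -2, Pt(IV) ⇒ ion charge 2+.
Anion [Cd…]: ligand charges -3, Cd(II) ⇒ ion charge 1−.
One 2+ cation requires 2 of the 1− anion.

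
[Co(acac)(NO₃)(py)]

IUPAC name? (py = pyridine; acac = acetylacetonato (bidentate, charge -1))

There is no counter-ion, so the complex is neutral overall.
Ligand charges: 1×nitrato (-1 each), 1×pyridine (neutral), 1×acetylacetonato (-1 each); total -2. So Co + (-2) = 0, giving Co = +2.
Ligands are named alphabetically: acetylacetonato before nitrato before pyridine.

(acetylacetonato)nitrato(pyridine)cobalt(II)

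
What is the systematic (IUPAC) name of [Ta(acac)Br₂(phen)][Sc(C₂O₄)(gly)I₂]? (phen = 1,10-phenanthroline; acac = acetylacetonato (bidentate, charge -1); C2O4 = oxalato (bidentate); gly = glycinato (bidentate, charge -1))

(acetylacetonato)dibromo(1,10-phenanthroline)tantalum(V) (glycinato)diiodooxalatoscandate(III)

Both ions are complex: the cation is named first with the plain metal name, the anion second with the -ate form; each ion's ligands are alphabetised independently.
Scandium is always +3 in its complexes; the anion's ligand charges sum to -5, so the complex anion is 2−.
A 1:1 salt means the cation carries the equal and opposite charge, 2+.
Cation: ligand charges sum to -3; for the ion to be 2+, Ta = +5.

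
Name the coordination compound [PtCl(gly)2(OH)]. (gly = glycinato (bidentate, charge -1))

There is no counter-ion, so the complex is neutral overall.
Ligand charges: 1×hydroxo (-1 each), 2×glycinato (-1 each), 1×chloro (-1 each); total -4. So Pt + (-4) = 0, giving Pt = +4.
Ligands are named alphabetically: chloro before glycinato before hydroxo.

chlorobis(glycinato)hydroxoplatinum(IV)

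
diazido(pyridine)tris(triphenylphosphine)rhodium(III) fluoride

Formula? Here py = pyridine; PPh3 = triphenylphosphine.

Ligands: 1 pyridine (py, neutral), 2 azido (N3, -1), 3 triphenylphosphine (PPh3, neutral). Ligand charge sum = -2.
Charge balance with fluoride (-1) requires 1 complex ion per 1 fluoride.

[Rh(N3)2(PPh3)3(py)]F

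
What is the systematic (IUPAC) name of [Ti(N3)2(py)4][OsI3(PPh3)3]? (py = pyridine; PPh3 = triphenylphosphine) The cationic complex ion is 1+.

diazidotetrakis(pyridine)titanium(III) triiodotris(triphenylphosphine)osmate(II)

Both ions are complex: the cation is named first with the plain metal name, the anion second with the -ate form; each ion's ligands are alphabetised independently.
The complex cation is given as 1+; its ligand charges sum to -2, so Ti = +3.
A 1:1 salt means the anion carries the equal and opposite charge, 1−.
Anion: ligand charges sum to -3; for the ion to be 1−, Os = +2.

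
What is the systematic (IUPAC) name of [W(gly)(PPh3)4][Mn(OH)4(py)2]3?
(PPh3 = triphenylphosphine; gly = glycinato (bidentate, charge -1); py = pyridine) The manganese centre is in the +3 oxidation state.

Both ions are complex: the cation is named first with the plain metal name, the anion second with the -ate form; each ion's ligands are alphabetised independently.
Mn is given as +3; the anion's ligand charges sum to -4, so the complex anion is 1−.
With 3 anions per cation, the cation must be 3×1 = 3+.
Cation: ligand charges sum to -1; for the ion to be 3+, W = +4.

(glycinato)tetrakis(triphenylphosphine)tungsten(IV) tetrahydroxobis(pyridine)manganate(III)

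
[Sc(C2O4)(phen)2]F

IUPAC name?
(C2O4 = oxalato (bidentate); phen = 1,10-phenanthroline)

oxalatobis(1,10-phenanthroline)scandium(III) fluoride

The 1 fluoride counter-ion carries a total charge of -1, so each complex ion is 1+.
Ligand charges: 1×oxalato (-2 each), 2×1,10-phenanthroline (neutral); total -2. So Sc + (-2) = 1+, giving Sc = +3.
Ligands are named alphabetically: oxalato before phenanthroline.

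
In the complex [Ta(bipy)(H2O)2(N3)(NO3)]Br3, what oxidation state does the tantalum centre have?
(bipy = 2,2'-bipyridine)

3 bromide outside the brackets (-1 each) → the complex ion is 3+.
Ligand charges: 2×H2O neutral; 1×bipy neutral; 1×N3 = -1; 1×NO3 = -1; sum -2.
Ta + (-2) = 3+ ⇒ Ta is +5.

+5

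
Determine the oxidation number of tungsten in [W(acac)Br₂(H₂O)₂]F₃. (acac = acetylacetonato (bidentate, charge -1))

3 fluoride outside the brackets (-1 each) → the complex ion is 3+.
Ligand charges: 2×H2O neutral; 1×acac = -1; 2×Br = -2; sum -3.
W + (-3) = 3+ ⇒ W is +6.

+6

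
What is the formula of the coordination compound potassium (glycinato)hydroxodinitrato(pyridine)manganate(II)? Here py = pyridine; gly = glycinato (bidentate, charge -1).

Ligands: 1 pyridine (py, neutral), 1 glycinato (gly, -1), 1 hydroxo (OH, -1), 2 nitrato (NO3, -1). Ligand charge sum = -4.
Charge balance with potassium (+1) requires 1 complex ion per 2 potassium.

K2[Mn(gly)(NO3)2(OH)(py)]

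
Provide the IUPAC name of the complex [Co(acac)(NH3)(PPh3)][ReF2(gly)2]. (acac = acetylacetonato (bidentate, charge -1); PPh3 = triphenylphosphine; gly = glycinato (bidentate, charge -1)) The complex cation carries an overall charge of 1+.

(acetylacetonato)ammine(triphenylphosphine)cobalt(II) difluorobis(glycinato)rhenate(III)

The complex cation is given as 1+; its ligand charges sum to -1, so Co = +2.
A 1:1 salt means the anion carries the equal and opposite charge, 1−.
Anion: ligand charges sum to -4; for the ion to be 1−, Re = +3.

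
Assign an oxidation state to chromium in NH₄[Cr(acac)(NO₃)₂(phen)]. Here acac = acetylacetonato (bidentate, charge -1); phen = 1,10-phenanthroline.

+2

1 ammonium outside the brackets (+1 each) → the complex ion is 1−.
Ligand charges: 1×acac = -1; 2×NO3 = -2; 1×phen neutral; sum -3.
Cr + (-3) = 1− ⇒ Cr is +2.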